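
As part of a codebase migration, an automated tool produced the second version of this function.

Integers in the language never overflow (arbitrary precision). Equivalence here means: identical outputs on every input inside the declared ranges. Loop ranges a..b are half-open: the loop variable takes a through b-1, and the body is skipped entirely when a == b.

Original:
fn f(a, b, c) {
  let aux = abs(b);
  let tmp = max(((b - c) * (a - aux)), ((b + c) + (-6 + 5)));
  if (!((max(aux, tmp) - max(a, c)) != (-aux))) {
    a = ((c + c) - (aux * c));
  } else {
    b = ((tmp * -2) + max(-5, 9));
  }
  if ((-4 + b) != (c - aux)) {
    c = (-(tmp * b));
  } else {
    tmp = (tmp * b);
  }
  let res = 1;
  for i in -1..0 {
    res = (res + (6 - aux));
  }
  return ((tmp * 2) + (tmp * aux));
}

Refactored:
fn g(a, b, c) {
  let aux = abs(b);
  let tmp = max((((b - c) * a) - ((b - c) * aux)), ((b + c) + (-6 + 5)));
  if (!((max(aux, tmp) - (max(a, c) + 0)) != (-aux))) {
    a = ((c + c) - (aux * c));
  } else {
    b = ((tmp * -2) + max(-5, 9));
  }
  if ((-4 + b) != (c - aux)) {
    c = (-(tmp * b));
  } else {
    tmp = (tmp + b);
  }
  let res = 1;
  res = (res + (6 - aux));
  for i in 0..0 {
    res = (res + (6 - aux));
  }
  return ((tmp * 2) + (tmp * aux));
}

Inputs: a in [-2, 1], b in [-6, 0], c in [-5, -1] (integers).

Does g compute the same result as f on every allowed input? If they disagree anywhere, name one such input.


Not equivalent: a=-2, b=-6, c=-5 separates them (-448 vs 8).
f: aux=6, then tmp=8, then (!((max(aux, tmp) - max(a, c)) != (-aux))) is false, then b=-7, then ((-4 + b) != (c - aux)) is false, then tmp=-56, then res=1, then (i=-1), then res=1, then returns -448
g: aux=6, then tmp=8, then (!((max(aux, tmp) - (max(a, c) + 0)) != (-aux))) is false, then b=-7, then ((-4 + b) != (c - aux)) is false, then tmp=1, then res=1, then res=1, then the loop over i runs zero times, then returns 8
verdict: not equivalent; witness: a=-2, b=-6, c=-5


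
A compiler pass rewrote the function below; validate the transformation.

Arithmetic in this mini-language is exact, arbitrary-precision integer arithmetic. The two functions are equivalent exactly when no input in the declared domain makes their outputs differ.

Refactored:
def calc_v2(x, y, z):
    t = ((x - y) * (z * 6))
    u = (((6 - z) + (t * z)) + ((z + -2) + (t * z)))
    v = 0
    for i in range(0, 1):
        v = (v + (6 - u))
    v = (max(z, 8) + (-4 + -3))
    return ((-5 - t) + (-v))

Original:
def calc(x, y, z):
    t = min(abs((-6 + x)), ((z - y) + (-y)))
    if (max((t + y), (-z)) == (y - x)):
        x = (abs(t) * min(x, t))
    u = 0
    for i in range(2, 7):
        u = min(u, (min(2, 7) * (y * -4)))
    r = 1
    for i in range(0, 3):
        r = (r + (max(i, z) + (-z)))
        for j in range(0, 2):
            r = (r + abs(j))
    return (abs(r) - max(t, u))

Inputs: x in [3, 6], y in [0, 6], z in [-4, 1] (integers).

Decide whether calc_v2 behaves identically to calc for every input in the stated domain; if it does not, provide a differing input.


Try x=3, y=0, z=-4.
calc: t := -4 | (max((t + y), (-z)) == (y - x)): false | u := 0 | iter i=2: | u := 0 | iter i=3: | u := 0 | iter i=4: | u := 0 | iter i=5: | u := 0 | iter i=6: | u := 0 | r := 1 | iter i=0: | r := 5 | iter j=0: | r := 5 | iter j=1: | r := 6 | iter i=1: | r := 11 | iter j=0: | r := 11 | iter j=1: | r := 12 | iter i=2: | r := 18 | iter j=0: | r := 18 | iter j=1: | r := 19 | result 19
calc_v2: t := -72 | u := 580 | v := 0 | iter i=0: | v := -574 | v := 1 | result 66
19 against 66: the behavior changed.
verdict: not equivalent; witness: x=3, y=0, z=-4


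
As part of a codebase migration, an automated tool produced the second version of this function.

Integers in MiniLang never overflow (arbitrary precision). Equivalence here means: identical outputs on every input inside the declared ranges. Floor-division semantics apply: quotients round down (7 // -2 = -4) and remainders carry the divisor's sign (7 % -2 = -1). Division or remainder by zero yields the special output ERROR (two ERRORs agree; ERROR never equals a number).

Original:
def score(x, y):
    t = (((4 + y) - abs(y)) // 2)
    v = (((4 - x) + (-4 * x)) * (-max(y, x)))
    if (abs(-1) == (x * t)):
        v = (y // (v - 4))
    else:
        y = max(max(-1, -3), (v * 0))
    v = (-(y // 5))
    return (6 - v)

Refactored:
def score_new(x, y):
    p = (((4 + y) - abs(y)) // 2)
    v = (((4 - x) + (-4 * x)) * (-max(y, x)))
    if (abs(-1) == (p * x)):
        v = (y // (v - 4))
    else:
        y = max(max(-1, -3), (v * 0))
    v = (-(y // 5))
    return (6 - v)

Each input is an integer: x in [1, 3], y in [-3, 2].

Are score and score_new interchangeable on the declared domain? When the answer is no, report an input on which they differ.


Although local variable names differ, 18/18 inputs agree.
verdict: equivalent


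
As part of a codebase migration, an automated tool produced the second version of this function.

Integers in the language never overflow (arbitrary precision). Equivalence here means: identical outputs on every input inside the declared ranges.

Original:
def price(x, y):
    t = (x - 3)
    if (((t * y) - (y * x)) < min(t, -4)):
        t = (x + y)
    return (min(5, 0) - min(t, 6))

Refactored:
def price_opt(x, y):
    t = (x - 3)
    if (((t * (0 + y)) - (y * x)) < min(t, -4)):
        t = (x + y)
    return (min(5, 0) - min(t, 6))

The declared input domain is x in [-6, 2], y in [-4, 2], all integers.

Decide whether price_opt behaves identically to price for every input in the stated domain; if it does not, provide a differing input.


The two versions differ — the changes include arithmetic usage differs, plus constant usage differs.
One worked example (x=-2, y=-4) — price: t = -5; (((t * y) - (y * x)) < min(t, -4)) -> false; return 5; price_opt: t = -5; (((t * (0 + y)) - (y * x)) < min(t, -4)) -> false; return 5; agreement on 5.
Every one of the 63 inputs gives matching results.
verdict: equivalent


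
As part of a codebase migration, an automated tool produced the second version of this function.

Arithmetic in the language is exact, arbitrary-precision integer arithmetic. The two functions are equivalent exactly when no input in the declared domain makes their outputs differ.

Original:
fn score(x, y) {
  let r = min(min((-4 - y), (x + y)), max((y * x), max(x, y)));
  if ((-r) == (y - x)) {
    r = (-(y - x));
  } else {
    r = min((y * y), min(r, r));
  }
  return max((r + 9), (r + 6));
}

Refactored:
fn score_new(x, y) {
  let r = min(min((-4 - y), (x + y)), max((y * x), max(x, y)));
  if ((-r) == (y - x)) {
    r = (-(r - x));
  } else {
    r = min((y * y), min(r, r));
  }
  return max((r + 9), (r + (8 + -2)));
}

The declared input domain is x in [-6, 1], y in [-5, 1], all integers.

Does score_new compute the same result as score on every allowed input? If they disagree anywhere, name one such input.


Consider the input x=-6, y=0.
score: r := -6 | ((-r) == (y - x)): true | r := -6 | result 3
score_new: r := -6 | ((-r) == (y - x)): true | r := 0 | result 9
3 != 9, so the rewrite changes behavior.
verdict: not equivalent; witness: x=-6, y=0


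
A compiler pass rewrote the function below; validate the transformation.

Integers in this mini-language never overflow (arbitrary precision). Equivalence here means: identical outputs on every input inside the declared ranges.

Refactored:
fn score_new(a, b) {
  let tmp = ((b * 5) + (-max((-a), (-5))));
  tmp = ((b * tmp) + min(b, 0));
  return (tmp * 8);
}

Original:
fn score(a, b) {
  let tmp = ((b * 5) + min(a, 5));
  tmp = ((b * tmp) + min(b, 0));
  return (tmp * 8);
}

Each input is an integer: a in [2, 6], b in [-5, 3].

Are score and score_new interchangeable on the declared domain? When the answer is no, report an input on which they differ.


The two versions differ — the changes include min/max/abs usage differs.
One worked example (a=3, b=-3) — score: tmp=-12, then tmp=33, then returns 264; score_new: tmp=-12, then tmp=33, then returns 264; agreement on 264.
Sweeping the whole domain (45 inputs) finds no disagreement.
verdict: equivalent


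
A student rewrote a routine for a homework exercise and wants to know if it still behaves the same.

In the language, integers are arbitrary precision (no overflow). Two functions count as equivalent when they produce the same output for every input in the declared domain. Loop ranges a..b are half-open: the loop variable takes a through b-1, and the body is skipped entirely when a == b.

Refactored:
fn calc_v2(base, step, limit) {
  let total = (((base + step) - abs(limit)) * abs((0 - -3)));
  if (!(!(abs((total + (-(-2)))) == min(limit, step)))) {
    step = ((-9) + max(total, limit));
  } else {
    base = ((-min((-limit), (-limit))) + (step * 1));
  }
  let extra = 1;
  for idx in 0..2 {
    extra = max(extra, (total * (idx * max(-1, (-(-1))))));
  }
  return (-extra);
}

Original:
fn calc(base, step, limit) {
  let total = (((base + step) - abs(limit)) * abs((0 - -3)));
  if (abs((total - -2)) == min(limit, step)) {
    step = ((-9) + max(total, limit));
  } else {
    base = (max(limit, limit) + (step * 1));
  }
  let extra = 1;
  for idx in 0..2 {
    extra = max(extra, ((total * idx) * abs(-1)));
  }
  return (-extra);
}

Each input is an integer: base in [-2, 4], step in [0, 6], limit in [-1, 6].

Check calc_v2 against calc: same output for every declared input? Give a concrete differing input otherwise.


The two are interchangeable: arithmetic usage differs; and min/max/abs usage differs; and constant usage differs; and boolean connective usage differs, and every declared input agrees.
Spot check at base=-1, step=5, limit=4 — calc: total=0, then (abs((total - -2)) == min(limit, step)) is false, then base=9, then extra=1, then (idx=0), then extra=1, then (idx=1), then extra=1, then returns -1. calc_v2: total=0, then (!(!(abs((total + (-(-2)))) == min(limit, step)))) is false, then base=9, then extra=1, then (idx=0), then extra=1, then (idx=1), then extra=1, then returns -1. Both give -1.
An exhaustive pass over the 392 declared inputs shows identical outputs.
verdict: equivalent


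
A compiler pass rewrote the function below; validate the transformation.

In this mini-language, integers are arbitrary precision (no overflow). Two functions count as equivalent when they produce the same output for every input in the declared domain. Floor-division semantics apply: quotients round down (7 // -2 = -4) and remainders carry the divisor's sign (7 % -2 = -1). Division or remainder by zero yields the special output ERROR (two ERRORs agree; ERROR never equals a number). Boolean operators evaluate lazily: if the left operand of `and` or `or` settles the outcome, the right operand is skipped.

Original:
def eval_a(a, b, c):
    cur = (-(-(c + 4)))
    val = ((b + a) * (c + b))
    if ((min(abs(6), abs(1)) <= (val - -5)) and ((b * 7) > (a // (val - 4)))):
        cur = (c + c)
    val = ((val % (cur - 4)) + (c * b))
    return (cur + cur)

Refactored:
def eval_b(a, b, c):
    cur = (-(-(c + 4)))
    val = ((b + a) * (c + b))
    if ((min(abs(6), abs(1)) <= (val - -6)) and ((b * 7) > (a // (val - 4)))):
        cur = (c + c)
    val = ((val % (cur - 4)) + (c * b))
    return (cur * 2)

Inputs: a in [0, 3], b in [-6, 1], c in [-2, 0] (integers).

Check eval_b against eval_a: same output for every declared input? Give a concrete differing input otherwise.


Equivalent. Although `-5` became `-6`, no input in the stated domain can expose it.
Sweeping the whole domain (96 inputs) finds no disagreement.
One worked example (a=0, b=-6, c=-1) — eval_a: cur becomes 3; next val becomes 42; next ((min(abs(6), abs(1)) <= (val - -5)) and ((b * 7) > (a // (val - 4)))) evaluates to false; next val becomes 6; next final value 6; eval_b: cur becomes 3; next val becomes 42; next ((min(abs(6), abs(1)) <= (val - -6)) and ((b * 7) > (a // (val - 4)))) evaluates to false; next val becomes 6; next final value 6; agreement on 6.
verdict: equivalent


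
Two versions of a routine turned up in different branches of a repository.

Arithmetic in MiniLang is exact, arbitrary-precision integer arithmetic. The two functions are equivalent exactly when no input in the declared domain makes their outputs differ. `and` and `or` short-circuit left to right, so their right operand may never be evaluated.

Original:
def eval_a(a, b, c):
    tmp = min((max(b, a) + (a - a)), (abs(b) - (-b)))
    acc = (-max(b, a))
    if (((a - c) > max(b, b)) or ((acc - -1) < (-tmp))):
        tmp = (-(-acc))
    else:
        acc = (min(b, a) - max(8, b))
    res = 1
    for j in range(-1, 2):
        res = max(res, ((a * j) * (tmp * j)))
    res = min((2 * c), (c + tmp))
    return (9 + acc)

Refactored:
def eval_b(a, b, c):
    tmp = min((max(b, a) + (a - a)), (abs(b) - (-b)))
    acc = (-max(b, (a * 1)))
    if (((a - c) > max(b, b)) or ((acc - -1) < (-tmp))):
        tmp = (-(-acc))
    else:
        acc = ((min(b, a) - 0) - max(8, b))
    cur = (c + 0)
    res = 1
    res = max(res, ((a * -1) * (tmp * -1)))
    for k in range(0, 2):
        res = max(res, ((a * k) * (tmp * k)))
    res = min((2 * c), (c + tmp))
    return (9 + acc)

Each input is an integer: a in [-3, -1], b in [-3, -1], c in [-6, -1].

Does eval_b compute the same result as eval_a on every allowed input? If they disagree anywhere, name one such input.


Equivalent — the differences include arithmetic usage differs; loop structure differs; constant usage differs; min/max/abs usage differs; local variable names differ; statement counts differ, yet no declared input distinguishes the two.
One worked example (a=-3, b=-1, c=-6) — eval_a: tmp := -1 | acc := 1 | (((a - c) > max(b, b)) or ((acc - -1) < (-tmp))): true | tmp := 1 | res := 1 | iter j=-1: | res := 1 | iter j=0: | res := 1 | iter j=1: | res := 1 | res := -12 | result 10; eval_b: tmp := -1 | acc := 1 | (((a - c) > max(b, b)) or ((acc - -1) < (-tmp))): true | tmp := 1 | cur := -6 | res := 1 | res := 1 | iter k=0: | res := 1 | iter k=1: | res := 1 | res := -12 | result 10; agreement on 10.
Sweeping the whole domain (54 inputs) finds no disagreement.
verdict: equivalent


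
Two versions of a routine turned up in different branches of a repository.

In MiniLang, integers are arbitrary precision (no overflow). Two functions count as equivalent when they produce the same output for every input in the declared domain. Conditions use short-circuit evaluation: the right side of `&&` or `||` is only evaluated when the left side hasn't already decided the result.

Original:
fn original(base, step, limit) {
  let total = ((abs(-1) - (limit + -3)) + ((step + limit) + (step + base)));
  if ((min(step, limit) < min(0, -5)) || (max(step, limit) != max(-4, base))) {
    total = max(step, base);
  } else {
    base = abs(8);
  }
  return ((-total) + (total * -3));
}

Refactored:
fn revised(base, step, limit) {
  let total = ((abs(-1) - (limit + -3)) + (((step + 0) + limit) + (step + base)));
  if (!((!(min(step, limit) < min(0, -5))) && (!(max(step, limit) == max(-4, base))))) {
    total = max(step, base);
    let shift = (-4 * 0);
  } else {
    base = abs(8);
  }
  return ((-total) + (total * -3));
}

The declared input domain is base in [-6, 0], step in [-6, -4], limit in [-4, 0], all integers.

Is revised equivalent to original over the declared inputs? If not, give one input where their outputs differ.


base=-6, step=-5, limit=-4 yields 48 from original but 20 from revised.
verdict: not equivalent; witness: base=-6, step=-5, limit=-4


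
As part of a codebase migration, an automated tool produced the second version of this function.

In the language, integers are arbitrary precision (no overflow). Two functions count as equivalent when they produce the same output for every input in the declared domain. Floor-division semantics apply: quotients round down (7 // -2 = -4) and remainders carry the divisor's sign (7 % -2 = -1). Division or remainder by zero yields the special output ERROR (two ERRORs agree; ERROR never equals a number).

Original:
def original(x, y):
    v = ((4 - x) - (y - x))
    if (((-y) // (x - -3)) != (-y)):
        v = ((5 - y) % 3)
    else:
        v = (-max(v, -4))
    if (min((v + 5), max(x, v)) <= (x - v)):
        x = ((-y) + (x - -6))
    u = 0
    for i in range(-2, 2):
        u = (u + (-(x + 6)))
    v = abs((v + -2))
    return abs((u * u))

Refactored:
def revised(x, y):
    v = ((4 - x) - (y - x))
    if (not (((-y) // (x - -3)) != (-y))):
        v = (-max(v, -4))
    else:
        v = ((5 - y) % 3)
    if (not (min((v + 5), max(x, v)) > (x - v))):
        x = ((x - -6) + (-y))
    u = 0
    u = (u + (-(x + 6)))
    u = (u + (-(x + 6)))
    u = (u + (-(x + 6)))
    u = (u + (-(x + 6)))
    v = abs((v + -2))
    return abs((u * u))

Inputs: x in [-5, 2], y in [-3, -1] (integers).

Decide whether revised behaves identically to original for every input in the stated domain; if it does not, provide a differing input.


Behavior is preserved: although comparison usage differs, plus boolean connective usage differs, plus arithmetic usage differs, plus constant usage differs, plus local variable names differ, plus statement counts differ, plus loop structure differs, the outputs never diverge.
Spot check at x=-4, y=-1 — original: v := 5 | (((-y) // (x - -3)) != (-y)): true | v := 0 | (min((v + 5), max(x, v)) <= (x - v)): false | u := 0 | iter i=-2: | u := -2 | iter i=-1: | u := -4 | iter i=0: | u := -6 | iter i=1: | u := -8 | v := 2 | result 64. revised: v := 5 | (not (((-y) // (x - -3)) != (-y))): false | v := 0 | (not (min((v + 5), max(x, v)) > (x - v))): false | u := 0 | u := -2 | u := -4 | u := -6 | u := -8 | v := 2 | result 64. Both give 64.
Sweeping the whole domain (24 inputs) finds no disagreement.
verdict: equivalent


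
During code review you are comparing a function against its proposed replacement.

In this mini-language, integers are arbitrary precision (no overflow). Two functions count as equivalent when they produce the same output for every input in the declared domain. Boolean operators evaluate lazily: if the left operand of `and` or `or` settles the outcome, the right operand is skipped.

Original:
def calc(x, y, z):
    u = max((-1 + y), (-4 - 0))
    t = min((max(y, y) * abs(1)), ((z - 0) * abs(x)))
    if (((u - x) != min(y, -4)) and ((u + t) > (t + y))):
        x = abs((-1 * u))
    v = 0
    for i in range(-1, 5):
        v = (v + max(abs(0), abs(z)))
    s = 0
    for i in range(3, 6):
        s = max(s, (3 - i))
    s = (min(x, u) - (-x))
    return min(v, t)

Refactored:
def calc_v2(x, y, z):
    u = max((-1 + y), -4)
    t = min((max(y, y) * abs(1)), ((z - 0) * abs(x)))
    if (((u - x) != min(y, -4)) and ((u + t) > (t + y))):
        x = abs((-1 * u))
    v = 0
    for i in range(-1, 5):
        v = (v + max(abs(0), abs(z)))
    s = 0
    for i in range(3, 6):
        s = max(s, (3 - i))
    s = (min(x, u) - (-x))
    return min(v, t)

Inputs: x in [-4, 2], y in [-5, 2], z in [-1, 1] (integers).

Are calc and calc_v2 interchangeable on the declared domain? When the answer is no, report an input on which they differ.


Behavior is preserved: although constant usage differs; also arithmetic usage differs, the outputs never diverge.
As a probe, take x=-4, y=-3, z=0: calc runs u=-4, then t=-3, then (((u - x) != min(y, -4)) and ((u + t) > (t + y))) is false, then v=0, then (i=-1), then v=0, then (i=0), then v=0, then (i=1), then v=0, then (i=2), then v=0, then (i=3), then v=0, then (i=4), then v=0, then s=0, then (i=3), then s=0, then (i=4), then s=0, then (i=5), then s=0, then s=-8, then returns -3; calc_v2 runs u=-4, then t=-3, then (((u - x) != min(y, -4)) and ((u + t) > (t + y))) is false, then v=0, then (i=-1), then v=0, then (i=0), then v=0, then (i=1), then v=0, then (i=2), then v=0, then (i=3), then v=0, then (i=4), then v=0, then s=0, then (i=3), then s=0, then (i=4), then s=0, then (i=5), then s=0, then s=-8, then returns -3; both end at -3.
Every one of the 168 inputs gives matching results.
verdict: equivalent


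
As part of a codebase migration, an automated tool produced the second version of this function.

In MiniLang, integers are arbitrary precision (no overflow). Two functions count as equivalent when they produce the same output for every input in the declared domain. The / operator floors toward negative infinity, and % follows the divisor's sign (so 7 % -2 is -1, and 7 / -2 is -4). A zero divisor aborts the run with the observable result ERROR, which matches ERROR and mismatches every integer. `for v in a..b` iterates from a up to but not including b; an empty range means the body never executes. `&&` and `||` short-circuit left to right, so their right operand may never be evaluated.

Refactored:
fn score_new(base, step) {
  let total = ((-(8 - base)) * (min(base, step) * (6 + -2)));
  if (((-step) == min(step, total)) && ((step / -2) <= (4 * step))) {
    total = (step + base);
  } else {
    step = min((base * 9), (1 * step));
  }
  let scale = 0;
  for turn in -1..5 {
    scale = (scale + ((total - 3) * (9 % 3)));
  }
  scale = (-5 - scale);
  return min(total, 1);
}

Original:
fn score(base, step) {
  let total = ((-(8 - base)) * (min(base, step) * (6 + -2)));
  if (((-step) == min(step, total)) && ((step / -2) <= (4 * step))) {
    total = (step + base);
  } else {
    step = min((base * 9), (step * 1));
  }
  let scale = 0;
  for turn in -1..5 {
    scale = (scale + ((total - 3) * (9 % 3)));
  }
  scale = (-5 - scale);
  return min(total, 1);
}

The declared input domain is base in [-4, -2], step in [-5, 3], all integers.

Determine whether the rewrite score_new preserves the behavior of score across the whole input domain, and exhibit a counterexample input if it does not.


Side by side, the visible changes include: same computation, different form.
Spot check at base=-3, step=3 — score: total=132, then (((-step) == min(step, total)) && ((step / -2) <= (4 * step))) is false, then step=-27, then scale=0, then (turn=-1), then scale=0, then (turn=0), then scale=0, then (turn=1), then scale=0, then (turn=2), then scale=0, then (turn=3), then scale=0, then (turn=4), then scale=0, then scale=-5, then returns 1. score_new: total=132, then (((-step) == min(step, total)) && ((step / -2) <= (4 * step))) is false, then step=-27, then scale=0, then (turn=-1), then scale=0, then (turn=0), then scale=0, then (turn=1), then scale=0, then (turn=2), then scale=0, then (turn=3), then scale=0, then (turn=4), then scale=0, then scale=-5, then returns 1. Both give 1.
Across all 27 domain points the two functions coincide.
verdict: equivalent


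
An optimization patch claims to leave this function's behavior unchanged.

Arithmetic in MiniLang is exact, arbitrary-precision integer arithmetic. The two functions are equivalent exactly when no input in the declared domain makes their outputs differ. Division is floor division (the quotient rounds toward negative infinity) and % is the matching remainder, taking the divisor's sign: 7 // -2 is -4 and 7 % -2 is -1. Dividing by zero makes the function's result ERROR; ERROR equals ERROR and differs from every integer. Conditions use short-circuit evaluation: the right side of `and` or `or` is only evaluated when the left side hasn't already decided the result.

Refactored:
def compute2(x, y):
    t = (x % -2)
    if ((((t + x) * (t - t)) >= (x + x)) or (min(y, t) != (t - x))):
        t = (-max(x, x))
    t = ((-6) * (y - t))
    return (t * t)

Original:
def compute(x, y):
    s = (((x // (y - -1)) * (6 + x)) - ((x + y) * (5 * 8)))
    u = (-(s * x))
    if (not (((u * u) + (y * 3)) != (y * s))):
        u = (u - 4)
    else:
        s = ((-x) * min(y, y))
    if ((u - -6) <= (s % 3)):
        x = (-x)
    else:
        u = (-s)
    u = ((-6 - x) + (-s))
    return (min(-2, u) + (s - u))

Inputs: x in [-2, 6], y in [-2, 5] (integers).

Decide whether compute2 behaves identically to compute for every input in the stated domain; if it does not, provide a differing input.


The rewrite breaks on x=-2, y=-2, where the results are -6 and 576.
compute: s becomes 168; next u becomes 336; next (not (((u * u) + (y * 3)) != (y * s))) evaluates to false; next s becomes -4; next ((u - -6) <= (s % 3)) evaluates to false; next u becomes 4; next u becomes 0; next final value -6
compute2: t becomes 0; next ((((t + x) * (t - t)) >= (x + x)) or (min(y, t) != (t - x))) evaluates to true; next t becomes 2; next t becomes 24; next final value 576
verdict: not equivalent; witness: x=-2, y=-2


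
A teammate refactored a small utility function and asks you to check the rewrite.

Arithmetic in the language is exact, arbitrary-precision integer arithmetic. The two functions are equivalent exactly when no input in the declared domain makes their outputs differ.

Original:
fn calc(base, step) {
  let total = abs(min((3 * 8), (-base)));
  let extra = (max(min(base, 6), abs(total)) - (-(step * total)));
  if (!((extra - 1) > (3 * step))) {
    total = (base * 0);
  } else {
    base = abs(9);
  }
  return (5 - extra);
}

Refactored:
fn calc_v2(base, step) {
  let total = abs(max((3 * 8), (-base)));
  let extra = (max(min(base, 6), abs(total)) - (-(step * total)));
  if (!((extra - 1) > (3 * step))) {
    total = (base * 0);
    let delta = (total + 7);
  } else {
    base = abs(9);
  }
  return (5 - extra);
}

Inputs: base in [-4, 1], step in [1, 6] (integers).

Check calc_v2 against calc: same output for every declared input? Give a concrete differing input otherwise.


Not equivalent: base=-4, step=1 separates them (-3 vs -43).
calc: total becomes 4; next extra becomes 8; next (!((extra - 1) > (3 * step))) evaluates to false; next base becomes 9; next final value -3
calc_v2: total becomes 24; next extra becomes 48; next (!((extra - 1) > (3 * step))) evaluates to false; next base becomes 9; next final value -43
verdict: not equivalent; witness: base=-4, step=1


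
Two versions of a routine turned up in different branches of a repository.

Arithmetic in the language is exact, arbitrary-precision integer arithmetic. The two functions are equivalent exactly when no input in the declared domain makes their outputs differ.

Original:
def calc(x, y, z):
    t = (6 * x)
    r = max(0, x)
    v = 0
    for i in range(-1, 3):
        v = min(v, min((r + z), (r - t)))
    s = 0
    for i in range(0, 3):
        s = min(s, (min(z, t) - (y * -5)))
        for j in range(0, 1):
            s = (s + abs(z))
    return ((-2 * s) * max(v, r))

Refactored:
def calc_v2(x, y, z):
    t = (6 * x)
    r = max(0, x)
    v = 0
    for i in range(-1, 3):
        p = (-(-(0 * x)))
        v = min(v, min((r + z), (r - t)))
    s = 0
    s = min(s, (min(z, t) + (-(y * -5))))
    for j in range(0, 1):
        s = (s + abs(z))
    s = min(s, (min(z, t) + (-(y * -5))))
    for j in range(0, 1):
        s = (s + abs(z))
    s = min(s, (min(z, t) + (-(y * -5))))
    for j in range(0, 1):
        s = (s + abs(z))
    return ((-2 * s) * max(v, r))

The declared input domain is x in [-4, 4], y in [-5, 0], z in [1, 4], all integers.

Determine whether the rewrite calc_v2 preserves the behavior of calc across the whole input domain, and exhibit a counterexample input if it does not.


Changes here: constant usage differs, plus arithmetic usage differs, plus local variable names differ, plus statement counts differ, plus loop structure differs, plus min/max/abs usage differs; the full 216-point sweep finds no disagreement.
verdict: equivalent


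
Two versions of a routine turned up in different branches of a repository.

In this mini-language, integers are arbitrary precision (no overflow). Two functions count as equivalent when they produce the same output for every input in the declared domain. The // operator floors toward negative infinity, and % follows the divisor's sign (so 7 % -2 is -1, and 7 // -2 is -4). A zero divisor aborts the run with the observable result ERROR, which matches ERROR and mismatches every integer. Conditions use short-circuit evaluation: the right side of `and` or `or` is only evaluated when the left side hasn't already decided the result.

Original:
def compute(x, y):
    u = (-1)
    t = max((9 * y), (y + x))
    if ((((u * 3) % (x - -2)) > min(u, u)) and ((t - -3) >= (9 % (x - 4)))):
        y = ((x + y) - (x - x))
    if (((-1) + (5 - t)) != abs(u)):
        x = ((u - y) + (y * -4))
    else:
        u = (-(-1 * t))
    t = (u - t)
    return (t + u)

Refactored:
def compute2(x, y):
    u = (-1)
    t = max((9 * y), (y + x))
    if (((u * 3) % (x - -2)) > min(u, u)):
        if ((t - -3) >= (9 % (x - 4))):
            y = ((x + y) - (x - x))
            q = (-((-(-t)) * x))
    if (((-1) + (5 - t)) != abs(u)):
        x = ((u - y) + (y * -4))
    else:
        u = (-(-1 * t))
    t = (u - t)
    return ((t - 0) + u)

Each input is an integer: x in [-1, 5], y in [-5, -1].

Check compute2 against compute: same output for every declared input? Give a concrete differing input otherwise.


This is a faithful refactor — local variable names differ, statement counts differ, branching structure differs, boolean connective usage differs, constant usage differs, arithmetic usage differs, but the computed results match everywhere.
As a probe, take x=1, y=-3: compute runs u := -1 | t := -2 | ((((u * 3) % (x - -2)) > min(u, u)) and ((t - -3) >= (9 % (x - 4)))): true | y := -2 | (((-1) + (5 - t)) != abs(u)): true | x := 9 | t := 1 | result 0; compute2 runs u := -1 | t := -2 | (((u * 3) % (x - -2)) > min(u, u)): true | ((t - -3) >= (9 % (x - 4))): true | y := -2 | q := 2 | (((-1) + (5 - t)) != abs(u)): true | x := 9 | t := 1 | result 0; both end at 0.
Sweeping the whole domain (35 inputs) finds no disagreement.
verdict: equivalent


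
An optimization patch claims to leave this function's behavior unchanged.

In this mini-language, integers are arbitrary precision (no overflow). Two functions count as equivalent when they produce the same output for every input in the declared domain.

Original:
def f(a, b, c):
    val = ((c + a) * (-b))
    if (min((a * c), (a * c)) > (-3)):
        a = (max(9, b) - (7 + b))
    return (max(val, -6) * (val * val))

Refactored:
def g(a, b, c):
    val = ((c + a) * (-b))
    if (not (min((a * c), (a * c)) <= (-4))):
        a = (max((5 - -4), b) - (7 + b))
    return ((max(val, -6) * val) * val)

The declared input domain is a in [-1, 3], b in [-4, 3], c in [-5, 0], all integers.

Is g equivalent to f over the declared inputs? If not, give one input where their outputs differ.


The suspicious edit (`3` became `4`) never changes the result for any input inside the declared domain.
As a probe, take a=1, b=3, c=0: f runs val becomes -3; next (min((a * c), (a * c)) > (-3)) evaluates to true; next a becomes -1; next final value -27; g runs val becomes -3; next (not (min((a * c), (a * c)) <= (-4))) evaluates to true; next a becomes -1; next final value -27; both end at -27.
Every one of the 240 inputs gives matching results.
verdict: equivalent


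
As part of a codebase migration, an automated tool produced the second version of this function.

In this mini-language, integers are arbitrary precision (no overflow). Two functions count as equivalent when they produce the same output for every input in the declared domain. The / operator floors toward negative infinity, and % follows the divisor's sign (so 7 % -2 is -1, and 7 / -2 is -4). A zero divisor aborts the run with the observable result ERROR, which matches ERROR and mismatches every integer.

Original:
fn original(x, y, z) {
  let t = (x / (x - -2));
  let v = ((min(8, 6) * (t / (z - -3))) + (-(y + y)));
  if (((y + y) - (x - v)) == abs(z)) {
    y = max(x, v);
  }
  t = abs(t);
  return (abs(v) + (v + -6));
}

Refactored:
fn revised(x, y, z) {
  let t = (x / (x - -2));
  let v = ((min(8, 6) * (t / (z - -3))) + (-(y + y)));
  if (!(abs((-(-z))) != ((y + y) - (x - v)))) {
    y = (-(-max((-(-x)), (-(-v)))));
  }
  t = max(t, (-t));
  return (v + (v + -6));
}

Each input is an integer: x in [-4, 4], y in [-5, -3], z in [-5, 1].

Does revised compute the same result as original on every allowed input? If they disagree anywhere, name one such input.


There is a counterexample at x=-4, y=-5, z=-4: -6 on one side, -10 on the other.
original: t := 2 | v := -2 | (((y + y) - (x - v)) == abs(z)): false | t := 2 | result -6
revised: t := 2 | v := -2 | (!(abs((-(-z))) != ((y + y) - (x - v)))): false | t := 2 | result -10
verdict: not equivalent; witness: x=-4, y=-5, z=-4


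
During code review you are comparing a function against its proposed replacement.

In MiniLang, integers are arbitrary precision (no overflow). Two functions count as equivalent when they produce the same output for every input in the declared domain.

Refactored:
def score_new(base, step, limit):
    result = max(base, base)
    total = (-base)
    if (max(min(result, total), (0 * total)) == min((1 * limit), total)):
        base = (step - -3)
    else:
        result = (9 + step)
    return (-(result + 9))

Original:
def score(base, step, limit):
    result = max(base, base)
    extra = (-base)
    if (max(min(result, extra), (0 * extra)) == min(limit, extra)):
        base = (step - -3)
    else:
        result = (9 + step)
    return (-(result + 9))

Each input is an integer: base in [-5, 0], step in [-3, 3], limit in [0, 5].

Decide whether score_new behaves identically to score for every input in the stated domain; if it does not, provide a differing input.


Changes here: constant usage differs, plus local variable names differ, plus arithmetic usage differs; the full 252-point sweep finds no disagreement.
verdict: equivalent


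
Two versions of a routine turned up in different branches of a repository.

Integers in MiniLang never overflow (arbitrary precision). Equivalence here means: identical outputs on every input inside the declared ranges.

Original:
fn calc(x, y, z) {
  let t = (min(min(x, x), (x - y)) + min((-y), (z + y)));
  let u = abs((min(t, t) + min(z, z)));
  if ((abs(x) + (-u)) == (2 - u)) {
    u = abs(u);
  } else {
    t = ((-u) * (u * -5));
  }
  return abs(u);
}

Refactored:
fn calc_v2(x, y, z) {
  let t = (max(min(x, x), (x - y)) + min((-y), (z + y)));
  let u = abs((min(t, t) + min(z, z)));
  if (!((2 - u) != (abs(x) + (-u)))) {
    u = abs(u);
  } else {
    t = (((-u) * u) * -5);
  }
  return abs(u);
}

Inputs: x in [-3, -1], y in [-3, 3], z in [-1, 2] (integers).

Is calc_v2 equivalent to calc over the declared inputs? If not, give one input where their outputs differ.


The rewrite breaks on x=-3, y=-3, z=-1, where the results are 8 and 5.
calc: t=-7, then u=8, then ((abs(x) + (-u)) == (2 - u)) is false, then t=320, then returns 8
calc_v2: t=-4, then u=5, then (!((2 - u) != (abs(x) + (-u)))) is false, then t=125, then returns 5
verdict: not equivalent; witness: x=-3, y=-3, z=-1


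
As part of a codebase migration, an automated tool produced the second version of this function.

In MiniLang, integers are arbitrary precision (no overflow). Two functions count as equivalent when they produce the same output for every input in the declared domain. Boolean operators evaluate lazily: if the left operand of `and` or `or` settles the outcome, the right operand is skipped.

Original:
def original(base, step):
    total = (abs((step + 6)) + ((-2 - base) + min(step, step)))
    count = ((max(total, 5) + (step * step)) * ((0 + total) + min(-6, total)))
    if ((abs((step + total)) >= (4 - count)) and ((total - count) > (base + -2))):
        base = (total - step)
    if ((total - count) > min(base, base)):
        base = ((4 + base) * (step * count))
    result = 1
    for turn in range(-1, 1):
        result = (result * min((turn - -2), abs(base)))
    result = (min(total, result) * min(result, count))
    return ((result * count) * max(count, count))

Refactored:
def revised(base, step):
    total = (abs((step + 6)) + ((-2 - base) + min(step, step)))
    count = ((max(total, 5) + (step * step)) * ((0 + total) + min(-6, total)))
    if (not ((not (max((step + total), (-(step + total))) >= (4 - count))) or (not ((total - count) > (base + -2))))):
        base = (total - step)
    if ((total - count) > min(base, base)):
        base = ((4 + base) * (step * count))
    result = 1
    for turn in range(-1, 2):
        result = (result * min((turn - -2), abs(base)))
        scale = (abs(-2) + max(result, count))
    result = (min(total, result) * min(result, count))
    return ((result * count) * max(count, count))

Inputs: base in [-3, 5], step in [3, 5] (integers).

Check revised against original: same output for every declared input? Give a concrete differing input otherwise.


Take base=-3, step=3.
original: total=13, then count=154, then ((abs((step + total)) >= (4 - count)) and ((total - count) > (base + -2))) is false, then ((total - count) > min(base, base)) is false, then result=1, then (turn=-1), then result=1, then (turn=0), then result=2, then result=4, then returns 94864
revised: total=13, then count=154, then (not ((not (max((step + total), (-(step + total))) >= (4 - count))) or (not ((total - count) > (base + -2))))) is false, then ((total - count) > min(base, base)) is false, then result=1, then (turn=-1), then result=1, then scale=156, then (turn=0), then result=2, then scale=156, then (turn=1), then result=6, then scale=156, then result=36, then returns 853776
94864 against 853776: the behavior changed.
verdict: not equivalent; witness: base=-3, step=3


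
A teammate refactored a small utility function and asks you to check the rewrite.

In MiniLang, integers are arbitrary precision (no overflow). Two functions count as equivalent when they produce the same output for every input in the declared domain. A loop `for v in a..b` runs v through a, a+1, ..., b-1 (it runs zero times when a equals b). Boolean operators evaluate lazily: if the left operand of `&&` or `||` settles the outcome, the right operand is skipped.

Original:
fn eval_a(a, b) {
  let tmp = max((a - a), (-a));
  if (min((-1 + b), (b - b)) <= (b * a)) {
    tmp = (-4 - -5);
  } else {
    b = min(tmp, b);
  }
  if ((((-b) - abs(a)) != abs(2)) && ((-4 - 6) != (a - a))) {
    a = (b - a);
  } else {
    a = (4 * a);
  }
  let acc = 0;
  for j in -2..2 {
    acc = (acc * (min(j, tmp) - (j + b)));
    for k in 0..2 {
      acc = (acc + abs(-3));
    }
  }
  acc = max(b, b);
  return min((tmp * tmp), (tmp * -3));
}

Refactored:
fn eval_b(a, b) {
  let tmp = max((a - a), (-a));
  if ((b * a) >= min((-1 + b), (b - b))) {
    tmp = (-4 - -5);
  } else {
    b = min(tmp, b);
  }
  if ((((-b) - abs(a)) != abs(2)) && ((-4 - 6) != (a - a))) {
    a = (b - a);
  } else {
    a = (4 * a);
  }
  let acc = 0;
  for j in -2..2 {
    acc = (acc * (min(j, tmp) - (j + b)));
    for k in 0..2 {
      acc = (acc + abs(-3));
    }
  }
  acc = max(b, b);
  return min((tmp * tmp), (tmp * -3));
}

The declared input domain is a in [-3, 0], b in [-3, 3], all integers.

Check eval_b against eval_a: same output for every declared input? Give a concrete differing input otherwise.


Changes here: comparison usage differs; the full 28-point sweep finds no disagreement.
verdict: equivalent


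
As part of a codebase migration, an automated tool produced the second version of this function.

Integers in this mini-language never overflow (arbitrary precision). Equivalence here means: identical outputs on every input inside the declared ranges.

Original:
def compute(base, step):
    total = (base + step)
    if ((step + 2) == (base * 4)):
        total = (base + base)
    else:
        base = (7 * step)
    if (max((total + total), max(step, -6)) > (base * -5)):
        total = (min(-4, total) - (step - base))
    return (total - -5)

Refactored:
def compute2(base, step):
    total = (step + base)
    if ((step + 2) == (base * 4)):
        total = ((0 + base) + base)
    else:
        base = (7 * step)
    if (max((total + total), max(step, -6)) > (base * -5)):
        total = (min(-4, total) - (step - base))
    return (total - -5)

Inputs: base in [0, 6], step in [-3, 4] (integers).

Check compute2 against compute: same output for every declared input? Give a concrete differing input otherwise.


Comparing the listings, the differences include: arithmetic usage differs; and constant usage differs.
Tracing base=0, step=1: compute: total=1, then ((step + 2) == (base * 4)) is false, then base=7, then (max((total + total), max(step, -6)) > (base * -5)) is true, then total=2, then returns 7 | compute2: total=1, then ((step + 2) == (base * 4)) is false, then base=7, then (max((total + total), max(step, -6)) > (base * -5)) is true, then total=2, then returns 7 — matching result 7.
Every one of the 56 inputs gives matching results.
verdict: equivalent
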